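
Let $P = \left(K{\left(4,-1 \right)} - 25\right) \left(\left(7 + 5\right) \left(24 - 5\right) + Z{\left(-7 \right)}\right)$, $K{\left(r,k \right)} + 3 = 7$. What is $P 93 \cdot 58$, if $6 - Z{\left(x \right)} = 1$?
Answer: $-26392842$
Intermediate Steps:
$K{\left(r,k \right)} = 4$ ($K{\left(r,k \right)} = -3 + 7 = 4$)
$Z{\left(x \right)} = 5$ ($Z{\left(x \right)} = 6 - 1 = 5$)
$P = -4893$ ($P = \left(4 - 25\right) \left(\left(7 + 5\right) \left(24 - 5\right) + 5\right) = - 21 \left(12 \cdot 19 + 5\right) = - 21 \left(228 + 5\right) = \left(-21\right) 233 = -4893$)
$P 93 \cdot 58 = \left(-4893\right) 93 \cdot 58 = \left(-455049\right) 58 = -26392842$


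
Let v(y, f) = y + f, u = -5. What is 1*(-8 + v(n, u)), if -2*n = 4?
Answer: -15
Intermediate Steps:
n = -2 (n = -1/2*4 = -2)
v(y, f) = f + y
1*(-8 + v(n, u)) = 1*(-8 + (-5 - 2)) = 1*(-8 - 7) = 1*(-15) = -15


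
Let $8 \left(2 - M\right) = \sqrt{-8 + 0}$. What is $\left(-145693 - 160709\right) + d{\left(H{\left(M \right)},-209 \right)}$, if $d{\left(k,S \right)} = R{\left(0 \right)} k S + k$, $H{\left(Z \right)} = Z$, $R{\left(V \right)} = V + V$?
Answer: $-306400 - \frac{i \sqrt{2}}{4} \approx -3.064 \cdot 10^{5} - 0.35355 i$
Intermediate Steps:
$M = 2 - \frac{i \sqrt{2}}{4}$ ($M = 2 - \frac{\sqrt{-8 + 0}}{8} = 2 - \frac{\sqrt{-8}}{8} = 2 - \frac{2 i \sqrt{2}}{8} = 2 - \frac{i \sqrt{2}}{4} \approx 2.0 - 0.35355 i$)
$R{\left(V \right)} = 2 V$
$d{\left(k,S \right)} = k$ ($d{\left(k,S \right)} = 2 \cdot 0 k S + k = 0 k S + k = 0 S + k = 0 + k = k$)
$\left(-145693 - 160709\right) + d{\left(H{\left(M \right)},-209 \right)} = \left(-145693 - 160709\right) + \left(2 - \frac{i \sqrt{2}}{4}\right) = -306402 + \left(2 - \frac{i \sqrt{2}}{4}\right) = -306400 - \frac{i \sqrt{2}}{4}$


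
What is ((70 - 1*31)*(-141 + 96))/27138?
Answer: -585/9046 ≈ -0.064669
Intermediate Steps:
((70 - 1*31)*(-141 + 96))/27138 = ((70 - 31)*(-45))*(1/27138) = (39*(-45))*(1/27138) = -1755*1/27138 = -585/9046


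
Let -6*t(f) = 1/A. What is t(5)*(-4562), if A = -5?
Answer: -2281/15 ≈ -152.07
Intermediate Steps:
t(f) = 1/30 (t(f) = -⅙/(-5) = -⅙*(-⅕) = 1/30)
t(5)*(-4562) = (1/30)*(-4562) = -2281/15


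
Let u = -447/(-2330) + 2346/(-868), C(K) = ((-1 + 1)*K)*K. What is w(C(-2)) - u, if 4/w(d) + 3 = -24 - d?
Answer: 16127651/6825735 ≈ 2.3628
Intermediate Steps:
C(K) = 0 (C(K) = (0*K)*K = 0*K = 0)
u = -634773/252805 (u = -447*(-1/2330) + 2346*(-1/868) = 447/2330 - 1173/434 = -634773/252805 ≈ -2.5109)
w(d) = 4/(-27 - d) (w(d) = 4/(-3 + (-24 - d)) = 4/(-27 - d))
w(C(-2)) - u = -4/(27 + 0) - 1*(-634773/252805) = -4/27 + 634773/252805 = 16127651/6825735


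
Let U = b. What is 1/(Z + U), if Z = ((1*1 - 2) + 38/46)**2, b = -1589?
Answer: -529/840565 ≈ -0.00062934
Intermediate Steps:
U = -1589
Z = 16/529 (Z = ((1 - 2) + 38*(1/46))**2 = (-1 + 19/23)**2 = (-4/23)**2 = 16/529 ≈ 0.030246)
1/(Z + U) = 1/(16/529 - 1589) = 1/(-840565/529) = -529/840565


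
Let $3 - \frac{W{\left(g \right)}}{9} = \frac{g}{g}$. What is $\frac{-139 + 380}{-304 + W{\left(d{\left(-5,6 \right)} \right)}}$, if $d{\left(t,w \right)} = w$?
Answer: $- \frac{241}{286} \approx -0.84266$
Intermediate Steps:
$W{\left(g \right)} = 18$ ($W{\left(g \right)} = 27 - 9 \frac{g}{g} = 27 - 9 = 18$)
$\frac{-139 + 380}{-304 + W{\left(d{\left(-5,6 \right)} \right)}} = \frac{-139 + 380}{-304 + 18} = \frac{241}{-286} = 241 \left(- \frac{1}{286}\right) = - \frac{241}{286}$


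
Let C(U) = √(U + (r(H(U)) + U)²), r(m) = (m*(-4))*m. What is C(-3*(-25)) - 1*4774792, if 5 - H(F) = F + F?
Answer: -4774792 + 10*√70602007 ≈ -4.6908e+6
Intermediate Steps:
H(F) = 5 - 2*F (H(F) = 5 - (F + F) = 5 - 2*F)
r(m) = -4*m² (r(m) = (-4*m)*m = -4*m²)
C(U) = √(U + (U - 4*(5 - 2*U)²)²) (C(U) = √(U + (-4*(5 - 2*U)² + U)²) = √(U + (U - 4*(5 - 2*U)²)²))
C(-3*(-25)) - 1*4774792 = √(-3*(-25) + (-3*(-25) - 4*(-5 + 2*(-3*(-25)))²)²) - 1*4774792 = √(75 + (75 - 4*(-5 + 2*75)²)²) - 4774792 = √(75 + (75 - 4*(-5 + 150)²)²) - 4774792 = √(75 + (75 - 4*145²)²) - 4774792 = √(75 + (75 - 4*21025)²) - 4774792 = √(75 + (75 - 84100)²) - 4774792 = √(75 + (-84025)²) - 4774792 = √(75 + 7060200625) - 4774792 = √7060200700 - 4774792 = 10*√70602007 - 4774792 = -4774792 + 10*√70602007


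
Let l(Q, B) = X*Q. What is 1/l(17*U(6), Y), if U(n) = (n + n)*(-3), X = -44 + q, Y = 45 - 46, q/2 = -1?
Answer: 1/28152 ≈ 3.5521e-5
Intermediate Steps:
q = -2 (q = 2*(-1) = -2)
Y = -1
X = -46 (X = -44 - 2 = -46)
U(n) = -6*n (U(n) = (2*n)*(-3) = -6*n)
l(Q, B) = -46*Q
1/l(17*U(6), Y) = 1/(-782*(-6*6)) = 1/(-782*(-36)) = 1/(-46*(-612)) = 1/28152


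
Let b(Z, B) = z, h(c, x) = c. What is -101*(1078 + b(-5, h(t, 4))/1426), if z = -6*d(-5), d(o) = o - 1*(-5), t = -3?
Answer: -108878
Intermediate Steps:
d(o) = 5 + o (d(o) = o + 5 = 5 + o)
z = 0 (z = -6*(5 - 5) = -6*0 = 0)
b(Z, B) = 0
-101*(1078 + b(-5, h(t, 4))/1426) = -101*(1078 + 0/1426) = -101*(1078 + 0*(1/1426)) = -101*(1078 + 0) = -101*1078 = -108878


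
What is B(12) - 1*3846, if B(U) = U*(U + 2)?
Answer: -3678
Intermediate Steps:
B(U) = U*(2 + U)
B(12) - 1*3846 = 12*(2 + 12) - 1*3846 = 12*14 - 3846 = 168 - 3846 = -3678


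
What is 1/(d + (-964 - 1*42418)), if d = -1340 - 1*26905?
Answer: -1/71627 ≈ -1.3961e-5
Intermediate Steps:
d = -28245 (d = -1340 - 26905 = -28245)
1/(d + (-964 - 1*42418)) = 1/(-28245 + (-964 - 1*42418)) = 1/(-28245 + (-964 - 42418)) = 1/(-28245 - 43382) = 1/(-71627) = -1/71627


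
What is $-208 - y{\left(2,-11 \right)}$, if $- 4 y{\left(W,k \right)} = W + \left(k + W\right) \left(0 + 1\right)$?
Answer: $- \frac{839}{4} \approx -209.75$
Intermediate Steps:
$y{\left(W,k \right)} = - \frac{W}{2} - \frac{k}{4}$ ($y{\left(W,k \right)} = - \frac{W + \left(k + W\right) \left(0 + 1\right)}{4} = - \frac{W + \left(W + k\right) 1}{4} = - \frac{W + \left(W + k\right)}{4} = - \frac{k + 2 W}{4} = - \frac{W}{2} - \frac{k}{4}$)
$-208 - y{\left(2,-11 \right)} = -208 - \left(\left(- \frac{1}{2}\right) 2 - - \frac{11}{4}\right) = -208 - \left(-1 + \frac{11}{4}\right) = -208 - \frac{7}{4} = - \frac{839}{4}$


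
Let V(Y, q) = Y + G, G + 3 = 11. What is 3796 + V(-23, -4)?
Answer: 3781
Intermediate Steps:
G = 8 (G = -3 + 11 = 8)
V(Y, q) = 8 + Y (V(Y, q) = Y + 8 = 8 + Y)
3796 + V(-23, -4) = 3796 + (8 - 23) = 3796 - 15 = 3781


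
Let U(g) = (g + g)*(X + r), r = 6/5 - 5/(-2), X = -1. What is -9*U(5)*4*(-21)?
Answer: 20412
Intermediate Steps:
r = 37/10 (r = 6*(⅕) - 5*(-½) = 6/5 + 5/2 = 37/10 ≈ 3.7000)
U(g) = 27*g/5 (U(g) = (g + g)*(-1 + 37/10) = (2*g)*(27/10) = 27*g/5)
-9*U(5)*4*(-21) = -9*(27/5)*5*4*(-21) = -243*4*(-21) = -9*108*(-21) = -972*(-21) = 20412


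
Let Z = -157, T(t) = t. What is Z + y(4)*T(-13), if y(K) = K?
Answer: -209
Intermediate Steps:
Z + y(4)*T(-13) = -157 + 4*(-13) = -157 - 52 = -209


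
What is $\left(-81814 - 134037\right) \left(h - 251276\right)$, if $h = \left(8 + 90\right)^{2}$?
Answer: $52165142872$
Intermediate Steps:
$h = 9604$ ($h = 98^{2} = 9604$)
$\left(-81814 - 134037\right) \left(h - 251276\right) = \left(-81814 - 134037\right) \left(9604 - 251276\right) = \left(-215851\right) \left(-241672\right) = 52165142872$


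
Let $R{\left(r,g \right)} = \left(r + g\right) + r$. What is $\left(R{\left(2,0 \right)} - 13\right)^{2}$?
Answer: $81$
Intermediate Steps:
$R{\left(r,g \right)} = g + 2 r$ ($R{\left(r,g \right)} = \left(g + r\right) + r = g + 2 r$)
$\left(R{\left(2,0 \right)} - 13\right)^{2} = \left(\left(0 + 2 \cdot 2\right) - 13\right)^{2} = \left(\left(0 + 4\right) - 13\right)^{2} = \left(4 - 13\right)^{2} = \left(-9\right)^{2} = 81$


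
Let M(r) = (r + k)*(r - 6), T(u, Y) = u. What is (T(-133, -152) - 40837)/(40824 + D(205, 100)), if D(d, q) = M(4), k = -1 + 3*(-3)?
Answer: -20485/20418 ≈ -1.0033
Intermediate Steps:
k = -10 (k = -1 - 9 = -10)
M(r) = (-10 + r)*(-6 + r) (M(r) = (r - 10)*(r - 6) = (-10 + r)*(-6 + r))
D(d, q) = 12 (D(d, q) = 60 + 4² - 16*4 = 60 + 16 - 64 = 12)
(T(-133, -152) - 40837)/(40824 + D(205, 100)) = (-133 - 40837)/(40824 + 12) = -40970/40836 = -40970*1/40836 = -20485/20418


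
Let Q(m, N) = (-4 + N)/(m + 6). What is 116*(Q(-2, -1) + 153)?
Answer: 17603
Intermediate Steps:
Q(m, N) = (-4 + N)/(6 + m)
116*(Q(-2, -1) + 153) = 116*((-4 - 1)/(6 - 2) + 153) = 116*(-5/4 + 153) = 116*(607/4) = 17603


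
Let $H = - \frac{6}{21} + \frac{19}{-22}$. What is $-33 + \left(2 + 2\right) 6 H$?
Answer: $- \frac{4665}{77} \approx -60.584$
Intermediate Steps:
$H = - \frac{177}{154}$ ($H = \left(-6\right) \frac{1}{21} + 19 \left(- \frac{1}{22}\right) = - \frac{2}{7} - \frac{19}{22} = - \frac{177}{154} \approx -1.1494$)
$-33 + \left(2 + 2\right) 6 H = -33 + \left(2 + 2\right) 6 \left(- \frac{177}{154}\right) = -33 + 4 \cdot 6 \left(- \frac{177}{154}\right) = -33 + 24 \left(- \frac{177}{154}\right) = -33 - \frac{2124}{77} = - \frac{4665}{77}$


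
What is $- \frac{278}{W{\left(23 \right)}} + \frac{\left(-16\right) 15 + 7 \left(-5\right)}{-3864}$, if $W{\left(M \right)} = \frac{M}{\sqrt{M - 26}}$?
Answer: $\frac{275}{3864} - \frac{278 i \sqrt{3}}{23} \approx 0.07117 - 20.935 i$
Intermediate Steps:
$W{\left(M \right)} = \frac{M}{\sqrt{-26 + M}}$
$- \frac{278}{W{\left(23 \right)}} + \frac{\left(-16\right) 15 + 7 \left(-5\right)}{-3864} = - \frac{278}{23 \frac{1}{\sqrt{-26 + 23}}} + \frac{\left(-16\right) 15 + 7 \left(-5\right)}{-3864} = - \frac{278}{23 \frac{1}{\sqrt{-3}}} + \left(-240 - 35\right) \left(- \frac{1}{3864}\right) = - \frac{278}{23 \left(- \frac{i \sqrt{3}}{3}\right)} - - \frac{275}{3864} = - \frac{278}{\left(- \frac{23}{3}\right) i \sqrt{3}} + \frac{275}{3864} = - 278 \frac{i \sqrt{3}}{23} + \frac{275}{3864} = - \frac{278 i \sqrt{3}}{23} + \frac{275}{3864} = \frac{275}{3864} - \frac{278 i \sqrt{3}}{23}$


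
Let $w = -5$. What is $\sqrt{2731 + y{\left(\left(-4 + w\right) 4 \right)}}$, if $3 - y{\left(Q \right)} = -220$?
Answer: $\sqrt{2954} \approx 54.351$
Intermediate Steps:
$y{\left(Q \right)} = 223$ ($y{\left(Q \right)} = 3 - -220 = 3 + 220 = 223$)
$\sqrt{2731 + y{\left(\left(-4 + w\right) 4 \right)}} = \sqrt{2731 + 223} = \sqrt{2954}$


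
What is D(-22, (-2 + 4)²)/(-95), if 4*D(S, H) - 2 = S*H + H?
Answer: 41/190 ≈ 0.21579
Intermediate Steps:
D(S, H) = ½ + H/4 + H*S/4 (D(S, H) = ½ + (S*H + H)/4 = ½ + (H*S + H)/4 = ½ + (H + H*S)/4 = ½ + (H/4 + H*S/4) = ½ + H/4 + H*S/4)
D(-22, (-2 + 4)²)/(-95) = (½ + (-2 + 4)²/4 + (¼)*(-2 + 4)²*(-22))/(-95) = (½ + (¼)*2² + (¼)*2²*(-22))*(-1/95) = (½ + (¼)*4 + (¼)*4*(-22))*(-1/95) = (½ + 1 - 22)*(-1/95) = -41/2*(-1/95) = 41/190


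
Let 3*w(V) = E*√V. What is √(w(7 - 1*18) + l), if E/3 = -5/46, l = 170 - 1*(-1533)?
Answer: √(3603548 - 230*I*√11)/46 ≈ 41.267 - 0.0043679*I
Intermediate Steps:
l = 1703 (l = 170 + 1533 = 1703)
E = -15/46 (E = 3*(-5/46) = -15/46 ≈ -0.32609)
w(V) = -5*√V/46 (w(V) = (-15*√V/46)/3 = -5*√V/46)
√(w(7 - 1*18) + l) = √(-5*√(7 - 1*18)/46 + 1703) = √(-5*√(7 - 18)/46 + 1703) = √(-5*I*√11/46 + 1703) = √(1703 - 5*I*√11/46)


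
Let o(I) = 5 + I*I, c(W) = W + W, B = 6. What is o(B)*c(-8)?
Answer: -656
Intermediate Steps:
c(W) = 2*W
o(I) = 5 + I²
o(B)*c(-8) = (5 + 6²)*(2*(-8)) = (5 + 36)*(-16) = 41*(-16) = -656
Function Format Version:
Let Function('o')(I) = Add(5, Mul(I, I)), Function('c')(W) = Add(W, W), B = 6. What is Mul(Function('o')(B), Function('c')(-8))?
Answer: -656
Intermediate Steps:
Function('c')(W) = Mul(2, W)
Function('o')(I) = Add(5, Pow(I, 2))
Mul(Function('o')(B), Function('c')(-8)) = Mul(Add(5, Pow(6, 2)), Mul(2, -8)) = Mul(Add(5, 36), -16) = Mul(41, -16) = -656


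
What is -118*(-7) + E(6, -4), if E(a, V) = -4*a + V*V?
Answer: 818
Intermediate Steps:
E(a, V) = V**2 - 4*a (E(a, V) = -4*a + V**2 = V**2 - 4*a)
-118*(-7) + E(6, -4) = -118*(-7) + ((-4)**2 - 4*6) = 826 + (16 - 24) = 826 - 8 = 818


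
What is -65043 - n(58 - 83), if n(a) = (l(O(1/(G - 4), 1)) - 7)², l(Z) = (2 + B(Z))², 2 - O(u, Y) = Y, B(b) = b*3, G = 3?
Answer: -65367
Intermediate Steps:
B(b) = 3*b
O(u, Y) = 2 - Y
l(Z) = (2 + 3*Z)²
n(a) = 324 (n(a) = ((2 + 3*(2 - 1*1))² - 7)² = ((2 + 3*(2 - 1))² - 7)² = ((2 + 3*1)² - 7)² = ((2 + 3)² - 7)² = (5² - 7)² = (25 - 7)² = 18² = 324)
-65043 - n(58 - 83) = -65043 - 1*324 = -65043 - 324 = -65367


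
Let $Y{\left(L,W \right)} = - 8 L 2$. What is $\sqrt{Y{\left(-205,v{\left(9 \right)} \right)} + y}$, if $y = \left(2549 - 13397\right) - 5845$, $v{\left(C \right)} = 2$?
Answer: $i \sqrt{13413} \approx 115.81 i$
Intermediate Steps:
$Y{\left(L,W \right)} = - 16 L$ ($Y{\left(L,W \right)} = - 8 \cdot 2 L = - 16 L$)
$y = -16693$ ($y = -10848 - 5845 = -16693$)
$\sqrt{Y{\left(-205,v{\left(9 \right)} \right)} + y} = \sqrt{\left(-16\right) \left(-205\right) - 16693} = \sqrt{3280 - 16693} = \sqrt{-13413} = i \sqrt{13413}$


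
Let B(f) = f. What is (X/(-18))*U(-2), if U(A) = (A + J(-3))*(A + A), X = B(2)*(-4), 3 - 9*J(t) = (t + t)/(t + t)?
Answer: 256/81 ≈ 3.1605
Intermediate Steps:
J(t) = 2/9 (J(t) = ⅓ - (t + t)/(9*(t + t)) = ⅓ - 2*t/(9*(2*t)) = ⅓ - 2*t*1/(2*t)/9 = ⅓ - ⅑*1 = ⅓ - ⅑ = 2/9)
X = -8 (X = 2*(-4) = -8)
U(A) = 2*A*(2/9 + A) (U(A) = (A + 2/9)*(A + A) = (2/9 + A)*(2*A) = 2*A*(2/9 + A))
(X/(-18))*U(-2) = (-8/(-18))*((2/9)*(-2)*(2 + 9*(-2))) = (-1/18*(-8))*((2/9)*(-2)*(2 - 18)) = 4*((2/9)*(-2)*(-16))/9 = (4/9)*(64/9) = 256/81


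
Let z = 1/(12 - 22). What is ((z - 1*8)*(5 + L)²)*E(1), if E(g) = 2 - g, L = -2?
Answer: -729/10 ≈ -72.900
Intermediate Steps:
z = -⅒ (z = 1/(-10) = -⅒ ≈ -0.10000)
((z - 1*8)*(5 + L)²)*E(1) = ((-⅒ - 1*8)*(5 - 2)²)*(2 - 1*1) = ((-⅒ - 8)*3²)*(2 - 1) = -81/10*9*1 = -729/10*1 = -729/10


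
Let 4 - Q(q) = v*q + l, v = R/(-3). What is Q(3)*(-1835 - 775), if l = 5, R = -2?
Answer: 7830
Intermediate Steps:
v = 2/3 (v = -2/(-3) = -2*(-1/3) = 2/3 ≈ 0.66667)
Q(q) = -1 - 2*q/3 (Q(q) = 4 - (2*q/3 + 5) = 4 - (5 + 2*q/3) = 4 + (-5 - 2*q/3) = -1 - 2*q/3)
Q(3)*(-1835 - 775) = (-1 - 2/3*3)*(-1835 - 775) = (-1 - 2)*(-2610) = -3*(-2610) = 7830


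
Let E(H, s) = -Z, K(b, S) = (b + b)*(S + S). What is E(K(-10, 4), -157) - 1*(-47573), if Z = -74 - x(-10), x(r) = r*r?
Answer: 47747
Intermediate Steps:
x(r) = r²
K(b, S) = 4*S*b (K(b, S) = (2*b)*(2*S) = 4*S*b)
Z = -174 (Z = -74 - 1*(-10)² = -74 - 1*100 = -74 - 100 = -174)
E(H, s) = 174 (E(H, s) = -1*(-174) = 174)
E(K(-10, 4), -157) - 1*(-47573) = 174 - 1*(-47573) = 174 + 47573 = 47747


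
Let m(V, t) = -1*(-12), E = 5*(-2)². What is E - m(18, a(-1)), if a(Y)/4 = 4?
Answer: 8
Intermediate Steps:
E = 20 (E = 5*4 = 20)
a(Y) = 16 (a(Y) = 4*4 = 16)
m(V, t) = 12
E - m(18, a(-1)) = 20 - 1*12 = 20 - 12 = 8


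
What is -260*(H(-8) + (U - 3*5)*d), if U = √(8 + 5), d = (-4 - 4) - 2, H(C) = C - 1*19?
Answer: -31980 + 2600*√13 ≈ -22606.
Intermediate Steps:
H(C) = -19 + C (H(C) = C - 19 = -19 + C)
d = -10 (d = -8 - 2 = -10)
U = √13 ≈ 3.6056
-260*(H(-8) + (U - 3*5)*d) = -260*((-19 - 8) + (√13 - 3*5)*(-10)) = -260*(-27 + (√13 - 15)*(-10)) = -260*(-27 + (-15 + √13)*(-10)) = -260*(-27 + (150 - 10*√13)) = -260*(123 - 10*√13) = -31980 + 2600*√13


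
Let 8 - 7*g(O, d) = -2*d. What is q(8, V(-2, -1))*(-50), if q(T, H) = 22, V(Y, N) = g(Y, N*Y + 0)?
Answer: -1100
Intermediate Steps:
g(O, d) = 8/7 + 2*d/7 (g(O, d) = 8/7 - (-2)*d/7 = 8/7 + 2*d/7)
V(Y, N) = 8/7 + 2*N*Y/7 (V(Y, N) = 8/7 + 2*(N*Y + 0)/7 = 8/7 + 2*(N*Y)/7 = 8/7 + 2*N*Y/7)
q(8, V(-2, -1))*(-50) = 22*(-50) = -1100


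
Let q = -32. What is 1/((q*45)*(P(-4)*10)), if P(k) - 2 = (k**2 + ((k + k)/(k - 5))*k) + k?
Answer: -1/150400 ≈ -6.6489e-6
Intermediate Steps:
P(k) = 2 + k + k**2 + 2*k**2/(-5 + k) (P(k) = 2 + ((k**2 + ((k + k)/(k - 5))*k) + k) = 2 + ((k**2 + ((2*k)/(-5 + k))*k) + k) = 2 + ((k**2 + (2*k/(-5 + k))*k) + k) = 2 + ((k**2 + 2*k**2/(-5 + k)) + k) = 2 + (k + k**2 + 2*k**2/(-5 + k)) = 2 + k + k**2 + 2*k**2/(-5 + k))
1/((q*45)*(P(-4)*10)) = 1/((-32*45)*(((-10 + (-4)**3 - 3*(-4) - 2*(-4)**2)/(-5 - 4))*10)) = 1/(-1440*(-10 - 64 + 12 - 2*16)/(-9)*10) = 1/(-1440*(-(-10 - 64 + 12 - 32)/9)*10) = 1/(-1440*(-1/9*(-94))*10) = 1/(-15040*10) = 1/(-1440*940/9) = 1/(-150400) = -1/150400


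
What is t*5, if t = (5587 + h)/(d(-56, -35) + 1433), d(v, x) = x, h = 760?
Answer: 31735/1398 ≈ 22.700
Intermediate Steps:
t = 6347/1398 (t = (5587 + 760)/(-35 + 1433) = 6347/1398 ≈ 4.5401)
t*5 = (6347/1398)*5 = 31735/1398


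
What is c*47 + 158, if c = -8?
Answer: -218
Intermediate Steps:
c*47 + 158 = -8*47 + 158 = -376 + 158 = -218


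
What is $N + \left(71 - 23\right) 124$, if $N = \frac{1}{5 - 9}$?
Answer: $\frac{23807}{4} \approx 5951.8$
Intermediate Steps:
$N = - \frac{1}{4}$ ($N = \frac{1}{-4} = - \frac{1}{4} \approx -0.25$)
$N + \left(71 - 23\right) 124 = - \frac{1}{4} + \left(71 - 23\right) 124 = - \frac{1}{4} + 48 \cdot 124 = - \frac{1}{4} + 5952 = \frac{23807}{4}$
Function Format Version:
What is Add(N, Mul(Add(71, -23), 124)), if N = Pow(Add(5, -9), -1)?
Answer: Rational(23807, 4) ≈ 5951.8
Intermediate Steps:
N = Rational(-1, 4) (N = Pow(-4, -1) = Rational(-1, 4) ≈ -0.25000)
Add(N, Mul(Add(71, -23), 124)) = Add(Rational(-1, 4), Mul(Add(71, -23), 124)) = Add(Rational(-1, 4), Mul(48, 124)) = Add(Rational(-1, 4), 5952) = Rational(23807, 4)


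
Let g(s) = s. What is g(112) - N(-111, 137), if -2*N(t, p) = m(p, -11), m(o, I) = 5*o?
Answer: 909/2 ≈ 454.50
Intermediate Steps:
N(t, p) = -5*p/2
g(112) - N(-111, 137) = 112 - (-5)*137/2 = 112 - 1*(-685/2) = 112 + 685/2 = 909/2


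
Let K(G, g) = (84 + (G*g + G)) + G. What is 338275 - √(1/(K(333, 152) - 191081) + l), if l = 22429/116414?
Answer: 338275 - 3*√5662947683690281690/16264782010 ≈ 3.3827e+5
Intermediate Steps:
l = 22429/116414 (l = 22429*(1/116414) = 22429/116414 ≈ 0.19267)
K(G, g) = 84 + 2*G + G*g (K(G, g) = (84 + (G + G*g)) + G = (84 + G + G*g) + G = 84 + 2*G + G*g)
338275 - √(1/(K(333, 152) - 191081) + l) = 338275 - √(1/((84 + 2*333 + 333*152) - 191081) + 22429/116414) = 338275 - √(1/((84 + 666 + 50616) - 191081) + 22429/116414) = 338275 - √(1/(51366 - 191081) + 22429/116414) = 338275 - √(1/(-139715) + 22429/116414) = 338275 - √(-1/139715 + 22429/116414) = 338275 - √(3133551321/16264782010) = 338275 - 3*√5662947683690281690/16264782010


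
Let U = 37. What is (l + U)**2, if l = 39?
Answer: 5776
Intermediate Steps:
(l + U)**2 = (39 + 37)**2 = 76**2 = 5776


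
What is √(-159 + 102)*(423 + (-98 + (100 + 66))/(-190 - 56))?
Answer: 51995*I*√57/123 ≈ 3191.5*I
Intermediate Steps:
√(-159 + 102)*(423 + (-98 + (100 + 66))/(-190 - 56)) = √(-57)*(423 + (-98 + 166)/(-246)) = (I*√57)*(423 + 68*(-1/246)) = (I*√57)*(423 - 34/123) = (I*√57)*(51995/123) = 51995*I*√57/123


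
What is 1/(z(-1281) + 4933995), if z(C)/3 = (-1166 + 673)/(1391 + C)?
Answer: 110/542737971 ≈ 2.0268e-7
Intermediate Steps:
z(C) = -1479/(1391 + C) (z(C) = 3*((-1166 + 673)/(1391 + C)) = 3*(-493/(1391 + C)) = -1479/(1391 + C))
1/(z(-1281) + 4933995) = 1/(-1479/(1391 - 1281) + 4933995) = 1/(-1479/110 + 4933995) = 1/(542737971/110) = 110/542737971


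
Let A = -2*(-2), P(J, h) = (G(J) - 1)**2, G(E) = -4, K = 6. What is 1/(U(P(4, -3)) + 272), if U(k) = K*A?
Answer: 1/296 ≈ 0.0033784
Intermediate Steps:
P(J, h) = 25 (P(J, h) = (-4 - 1)**2 = (-5)**2 = 25)
A = 4
U(k) = 24 (U(k) = 6*4 = 24)
1/(U(P(4, -3)) + 272) = 1/(24 + 272) = 1/296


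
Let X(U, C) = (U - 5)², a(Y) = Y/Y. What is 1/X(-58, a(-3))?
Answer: 1/3969 ≈ 0.00025195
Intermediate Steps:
a(Y) = 1
X(U, C) = (-5 + U)²
1/X(-58, a(-3)) = 1/((-5 - 58)²) = 1/((-63)²) = 1/3969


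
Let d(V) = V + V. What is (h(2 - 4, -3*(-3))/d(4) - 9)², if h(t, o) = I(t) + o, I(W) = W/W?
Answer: 961/16 ≈ 60.063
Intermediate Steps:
I(W) = 1
d(V) = 2*V
h(t, o) = 1 + o
(h(2 - 4, -3*(-3))/d(4) - 9)² = ((1 - 3*(-3))/((2*4)) - 9)² = ((1 + 9)/8 - 9)² = (10*(⅛) - 9)² = (5/4 - 9)² = (-31/4)² = 961/16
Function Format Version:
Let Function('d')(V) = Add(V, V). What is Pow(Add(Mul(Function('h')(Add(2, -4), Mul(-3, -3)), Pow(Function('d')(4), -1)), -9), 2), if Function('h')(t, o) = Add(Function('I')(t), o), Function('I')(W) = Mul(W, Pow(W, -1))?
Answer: Rational(961, 16) ≈ 60.063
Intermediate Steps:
Function('I')(W) = 1
Function('d')(V) = Mul(2, V)
Function('h')(t, o) = Add(1, o)
Pow(Add(Mul(Function('h')(Add(2, -4), Mul(-3, -3)), Pow(Function('d')(4), -1)), -9), 2) = Pow(Add(Mul(Add(1, Mul(-3, -3)), Pow(Mul(2, 4), -1)), -9), 2) = Pow(Add(Mul(Add(1, 9), Pow(8, -1)), -9), 2) = Pow(Add(Mul(10, Rational(1, 8)), -9), 2) = Pow(Add(Rational(5, 4), -9), 2) = Pow(Rational(-31, 4), 2) = Rational(961, 16)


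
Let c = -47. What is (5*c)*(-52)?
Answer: 12220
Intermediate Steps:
(5*c)*(-52) = (5*(-47))*(-52) = -235*(-52) = 12220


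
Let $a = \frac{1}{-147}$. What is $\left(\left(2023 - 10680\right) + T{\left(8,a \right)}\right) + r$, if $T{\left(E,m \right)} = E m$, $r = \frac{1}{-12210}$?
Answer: $- \frac{5179429139}{598290} \approx -8657.0$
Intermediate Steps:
$r = - \frac{1}{12210} \approx -8.19 \cdot 10^{-5}$
$a = - \frac{1}{147} \approx -0.0068027$
$\left(\left(2023 - 10680\right) + T{\left(8,a \right)}\right) + r = \left(\left(2023 - 10680\right) + 8 \left(- \frac{1}{147}\right)\right) - \frac{1}{12210} = \left(-8657 - \frac{8}{147}\right) - \frac{1}{12210} = - \frac{1272587}{147} - \frac{1}{12210} = - \frac{5179429139}{598290}$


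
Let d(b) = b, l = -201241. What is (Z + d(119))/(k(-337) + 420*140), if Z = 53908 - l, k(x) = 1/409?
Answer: 104404612/24049201 ≈ 4.3413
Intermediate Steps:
k(x) = 1/409
Z = 255149 (Z = 53908 - 1*(-201241) = 53908 + 201241 = 255149)
(Z + d(119))/(k(-337) + 420*140) = (255149 + 119)/(1/409 + 420*140) = 255268/(1/409 + 58800) = 255268/(24049201/409) = 255268*(409/24049201) = 104404612/24049201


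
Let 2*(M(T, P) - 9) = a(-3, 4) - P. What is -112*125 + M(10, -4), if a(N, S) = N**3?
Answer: -28005/2 ≈ -14003.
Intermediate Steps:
M(T, P) = -9/2 - P/2 (M(T, P) = 9 + ((-3)**3 - P)/2 = 9 + (-27 - P)/2 = 9 + (-27/2 - P/2) = -9/2 - P/2)
-112*125 + M(10, -4) = -112*125 + (-9/2 - 1/2*(-4)) = -14000 + (-9/2 + 2) = -14000 - 5/2 = -28005/2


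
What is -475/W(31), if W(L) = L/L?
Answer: -475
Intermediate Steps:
W(L) = 1
-475/W(31) = -475/1 = -475*1 = -475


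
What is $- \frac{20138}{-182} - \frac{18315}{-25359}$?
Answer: $\frac{85668812}{769223} \approx 111.37$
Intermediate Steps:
$- \frac{20138}{-182} - \frac{18315}{-25359} = \left(-20138\right) \left(- \frac{1}{182}\right) - - \frac{6105}{8453} = \frac{10069}{91} + \frac{6105}{8453} = \frac{85668812}{769223}$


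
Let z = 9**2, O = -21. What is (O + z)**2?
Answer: 3600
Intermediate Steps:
z = 81
(O + z)**2 = (-21 + 81)**2 = 60**2 = 3600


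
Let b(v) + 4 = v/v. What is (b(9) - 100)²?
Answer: 10609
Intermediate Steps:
b(v) = -3 (b(v) = -4 + v/v = -4 + 1 = -3)
(b(9) - 100)² = (-3 - 100)² = (-103)² = 10609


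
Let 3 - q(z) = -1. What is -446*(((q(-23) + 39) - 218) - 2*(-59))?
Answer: 25422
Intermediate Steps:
q(z) = 4 (q(z) = 3 - 1*(-1) = 3 + 1 = 4)
-446*(((q(-23) + 39) - 218) - 2*(-59)) = -446*(((4 + 39) - 218) - 2*(-59)) = -446*((43 - 218) + 118) = -446*(-175 + 118) = -446*(-57) = 25422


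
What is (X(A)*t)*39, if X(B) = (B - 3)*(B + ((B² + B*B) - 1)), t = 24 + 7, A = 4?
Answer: 42315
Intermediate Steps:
t = 31
X(B) = (-3 + B)*(-1 + B + 2*B²) (X(B) = (-3 + B)*(B + ((B² + B²) - 1)) = (-3 + B)*(B + (2*B² - 1)) = (-3 + B)*(B + (-1 + 2*B²)) = (-3 + B)*(-1 + B + 2*B²))
(X(A)*t)*39 = ((3 - 5*4² - 4*4 + 2*4³)*31)*39 = ((3 - 5*16 - 16 + 2*64)*31)*39 = ((3 - 80 - 16 + 128)*31)*39 = (35*31)*39 = 1085*39 = 42315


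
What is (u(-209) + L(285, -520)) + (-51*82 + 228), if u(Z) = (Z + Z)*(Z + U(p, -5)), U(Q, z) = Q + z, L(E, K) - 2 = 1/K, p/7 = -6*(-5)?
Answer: -1185601/520 ≈ -2280.0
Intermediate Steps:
p = 210 (p = 7*(-6*(-5)) = 7*30 = 210)
L(E, K) = 2 + 1/K
u(Z) = 2*Z*(205 + Z) (u(Z) = (Z + Z)*(Z + (210 - 5)) = (2*Z)*(Z + 205) = (2*Z)*(205 + Z) = 2*Z*(205 + Z))
(u(-209) + L(285, -520)) + (-51*82 + 228) = (2*(-209)*(205 - 209) + (2 + 1/(-520))) + (-51*82 + 228) = (2*(-209)*(-4) + (2 - 1/520)) + (-4182 + 228) = (1672 + 1039/520) - 3954 = 870479/520 - 3954 = -1185601/520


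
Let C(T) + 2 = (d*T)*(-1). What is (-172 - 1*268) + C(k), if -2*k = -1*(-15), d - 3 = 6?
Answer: -749/2 ≈ -374.50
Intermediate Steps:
d = 9 (d = 3 + 6 = 9)
k = -15/2 (k = -(-1)*(-15)/2 = -½*15 = -15/2 ≈ -7.5000)
C(T) = -2 - 9*T (C(T) = -2 + (9*T)*(-1) = -2 - 9*T)
(-172 - 1*268) + C(k) = (-172 - 1*268) + (-2 - 9*(-15/2)) = (-172 - 268) + (-2 + 135/2) = -440 + 131/2 = -749/2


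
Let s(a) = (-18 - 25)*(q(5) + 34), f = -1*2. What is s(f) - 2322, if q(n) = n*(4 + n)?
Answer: -5719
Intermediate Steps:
f = -2
s(a) = -3397 (s(a) = (-18 - 25)*(5*(4 + 5) + 34) = -43*(5*9 + 34) = -43*(45 + 34) = -43*79 = -3397)
s(f) - 2322 = -3397 - 2322 = -5719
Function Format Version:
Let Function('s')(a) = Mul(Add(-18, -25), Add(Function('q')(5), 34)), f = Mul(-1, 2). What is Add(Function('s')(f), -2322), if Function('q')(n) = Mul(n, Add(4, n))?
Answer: -5719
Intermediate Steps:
f = -2
Function('s')(a) = -3397 (Function('s')(a) = Mul(Add(-18, -25), Add(Mul(5, Add(4, 5)), 34)) = Mul(-43, Add(Mul(5, 9), 34)) = Mul(-43, Add(45, 34)) = Mul(-43, 79) = -3397)
Add(Function('s')(f), -2322) = Add(-3397, -2322) = -5719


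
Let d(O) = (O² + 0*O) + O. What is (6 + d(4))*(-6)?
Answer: -156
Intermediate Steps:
d(O) = O + O² (d(O) = (O² + 0) + O = O² + O = O + O²)
(6 + d(4))*(-6) = (6 + 4*(1 + 4))*(-6) = (6 + 4*5)*(-6) = (6 + 20)*(-6) = 26*(-6) = -156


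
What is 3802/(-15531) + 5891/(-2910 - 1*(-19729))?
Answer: 27547283/261215889 ≈ 0.10546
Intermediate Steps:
3802/(-15531) + 5891/(-2910 - 1*(-19729)) = 3802*(-1/15531) + 5891/(-2910 + 19729) = -3802/15531 + 5891/16819 = 27547283/261215889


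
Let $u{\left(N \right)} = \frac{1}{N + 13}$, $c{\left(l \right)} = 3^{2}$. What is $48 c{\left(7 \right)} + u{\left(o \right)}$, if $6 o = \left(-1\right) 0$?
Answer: $\frac{5617}{13} \approx 432.08$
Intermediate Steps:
$c{\left(l \right)} = 9$
$o = 0$ ($o = \frac{\left(-1\right) 0}{6} = \frac{1}{6} \cdot 0 = 0$)
$u{\left(N \right)} = \frac{1}{13 + N}$
$48 c{\left(7 \right)} + u{\left(o \right)} = 48 \cdot 9 + \frac{1}{13 + 0} = 432 + \frac{1}{13} = \frac{5617}{13}$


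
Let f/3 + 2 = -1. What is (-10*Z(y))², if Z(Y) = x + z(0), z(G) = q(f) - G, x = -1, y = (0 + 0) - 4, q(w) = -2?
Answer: 900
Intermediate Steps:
f = -9 (f = -6 + 3*(-1) = -6 - 3 = -9)
y = -4 (y = 0 - 4 = -4)
z(G) = -2 - G
Z(Y) = -3 (Z(Y) = -1 + (-2 - 1*0) = -1 + (-2 + 0) = -1 - 2 = -3)
(-10*Z(y))² = (-10*(-3))² = 30² = 900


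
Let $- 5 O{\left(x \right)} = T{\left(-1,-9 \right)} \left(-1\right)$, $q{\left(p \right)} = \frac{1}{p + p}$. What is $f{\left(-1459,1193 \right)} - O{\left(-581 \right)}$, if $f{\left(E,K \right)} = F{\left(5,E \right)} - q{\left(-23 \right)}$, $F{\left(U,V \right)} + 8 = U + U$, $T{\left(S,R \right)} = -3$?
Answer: $\frac{603}{230} \approx 2.6217$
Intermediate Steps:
$F{\left(U,V \right)} = -8 + 2 U$ ($F{\left(U,V \right)} = -8 + \left(U + U\right) = -8 + 2 U$)
$q{\left(p \right)} = \frac{1}{2 p}$
$O{\left(x \right)} = - \frac{3}{5}$ ($O{\left(x \right)} = - \frac{\left(-3\right) \left(-1\right)}{5} = \left(- \frac{1}{5}\right) 3 = - \frac{3}{5}$)
$f{\left(E,K \right)} = \frac{93}{46}$ ($f{\left(E,K \right)} = \left(-8 + 2 \cdot 5\right) - \frac{1}{2 \left(-23\right)} = \left(-8 + 10\right) - \frac{1}{2} \left(- \frac{1}{23}\right) = 2 - - \frac{1}{46} = 2 + \frac{1}{46} = \frac{93}{46}$)
$f{\left(-1459,1193 \right)} - O{\left(-581 \right)} = \frac{93}{46} - - \frac{3}{5} = \frac{93}{46} + \frac{3}{5} = \frac{603}{230}$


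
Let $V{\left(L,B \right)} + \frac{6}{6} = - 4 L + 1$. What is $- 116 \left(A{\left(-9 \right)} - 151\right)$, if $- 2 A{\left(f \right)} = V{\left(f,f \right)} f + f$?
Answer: $-1798$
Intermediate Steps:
$V{\left(L,B \right)} = - 4 L$ ($V{\left(L,B \right)} = -1 - \left(-1 + 4 L\right) = - 4 L$)
$A{\left(f \right)} = 2 f^{2} - \frac{f}{2}$ ($A{\left(f \right)} = - \frac{- 4 f f + f}{2} = - \frac{- 4 f^{2} + f}{2} = - \frac{f - 4 f^{2}}{2} = 2 f^{2} - \frac{f}{2}$)
$- 116 \left(A{\left(-9 \right)} - 151\right) = - 116 \left(\frac{1}{2} \left(-9\right) \left(-1 + 4 \left(-9\right)\right) - 151\right) = - 116 \left(\frac{1}{2} \left(-9\right) \left(-1 - 36\right) - 151\right) = - 116 \left(\frac{1}{2} \left(-9\right) \left(-37\right) - 151\right) = - 116 \left(\frac{333}{2} - 151\right) = \left(-116\right) \frac{31}{2} = -1798$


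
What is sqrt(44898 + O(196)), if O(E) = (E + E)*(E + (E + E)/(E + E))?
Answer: sqrt(122122) ≈ 349.46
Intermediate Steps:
O(E) = 2*E*(1 + E) (O(E) = (2*E)*(E + (2*E)/((2*E))) = (2*E)*(E + (2*E)*(1/(2*E))) = (2*E)*(E + 1) = (2*E)*(1 + E) = 2*E*(1 + E))
sqrt(44898 + O(196)) = sqrt(44898 + 2*196*(1 + 196)) = sqrt(44898 + 2*196*197) = sqrt(44898 + 77224) = sqrt(122122)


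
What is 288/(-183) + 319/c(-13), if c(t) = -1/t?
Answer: 252871/61 ≈ 4145.4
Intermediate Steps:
288/(-183) + 319/c(-13) = 288/(-183) + 319/((-1/(-13))) = 288*(-1/183) + 319/((-1*(-1/13))) = -96/61 + 319/(1/13) = -96/61 + 319*13 = -96/61 + 4147 = 252871/61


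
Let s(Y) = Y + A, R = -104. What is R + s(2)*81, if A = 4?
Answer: 382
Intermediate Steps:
s(Y) = 4 + Y (s(Y) = Y + 4 = 4 + Y)
R + s(2)*81 = -104 + (4 + 2)*81 = -104 + 6*81 = -104 + 486 = 382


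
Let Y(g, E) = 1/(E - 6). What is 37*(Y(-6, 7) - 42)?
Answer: -1517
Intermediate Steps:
Y(g, E) = 1/(-6 + E)
37*(Y(-6, 7) - 42) = 37*(1/(-6 + 7) - 42) = 37*(1/1 - 42) = 37*(1 - 42) = 37*(-41) = -1517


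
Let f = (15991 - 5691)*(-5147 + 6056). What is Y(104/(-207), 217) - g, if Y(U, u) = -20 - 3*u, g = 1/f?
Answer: -6282371701/9362700 ≈ -671.00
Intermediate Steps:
f = 9362700 (f = 10300*909 = 9362700)
g = 1/9362700 ≈ 1.0681e-7
Y(104/(-207), 217) - g = (-20 - 3*217) - 1*1/9362700 = (-20 - 651) - 1/9362700 = -671 - 1/9362700 = -6282371701/9362700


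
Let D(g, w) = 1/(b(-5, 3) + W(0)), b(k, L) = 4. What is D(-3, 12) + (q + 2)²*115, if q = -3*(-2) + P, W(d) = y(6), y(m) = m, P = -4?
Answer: 18401/10 ≈ 1840.1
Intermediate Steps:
W(d) = 6
D(g, w) = ⅒ (D(g, w) = 1/(4 + 6) = 1/10 = ⅒)
q = 2 (q = -3*(-2) - 4 = 6 - 4 = 2)
D(-3, 12) + (q + 2)²*115 = ⅒ + (2 + 2)²*115 = ⅒ + 4²*115 = ⅒ + 16*115 = ⅒ + 1840 = 18401/10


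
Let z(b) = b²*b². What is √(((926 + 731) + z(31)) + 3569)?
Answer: √928747 ≈ 963.71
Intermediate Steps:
z(b) = b⁴
√(((926 + 731) + z(31)) + 3569) = √(((926 + 731) + 31⁴) + 3569) = √((1657 + 923521) + 3569) = √(925178 + 3569) = √928747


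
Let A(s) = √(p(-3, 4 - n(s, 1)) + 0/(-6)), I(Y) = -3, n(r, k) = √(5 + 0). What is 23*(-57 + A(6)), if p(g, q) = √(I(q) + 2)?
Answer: -1311 + 23*√I ≈ -1294.7 + 16.263*I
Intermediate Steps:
n(r, k) = √5
p(g, q) = I (p(g, q) = √(-3 + 2) = √(-1) = I)
A(s) = √I (A(s) = √(I + 0/(-6)) = √(I + 0*(-⅙)) = √(I + 0) = √I)
23*(-57 + A(6)) = 23*(-57 + √I) = -1311 + 23*√I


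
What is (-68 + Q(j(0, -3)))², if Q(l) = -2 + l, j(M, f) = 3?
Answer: 4489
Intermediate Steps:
(-68 + Q(j(0, -3)))² = (-68 + (-2 + 3))² = (-68 + 1)² = (-67)² = 4489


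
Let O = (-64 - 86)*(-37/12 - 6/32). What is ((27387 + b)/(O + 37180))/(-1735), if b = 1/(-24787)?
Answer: -5430732544/12960335932425 ≈ -0.00041903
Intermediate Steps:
b = -1/24787 ≈ -4.0344e-5
O = 3925/8 (O = -150*(-37*1/12 - 6*1/32) = -150*(-37/12 - 3/16) = -150*(-157/48) = 3925/8 ≈ 490.63)
((27387 + b)/(O + 37180))/(-1735) = ((27387 - 1/24787)/(3925/8 + 37180))/(-1735) = (678841568/(24787*(301365/8)))*(-1/1735) = ((678841568/24787)*(8/301365))*(-1/1735) = (5430732544/7469934255)*(-1/1735) = -5430732544/12960335932425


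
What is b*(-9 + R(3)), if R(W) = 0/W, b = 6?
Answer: -54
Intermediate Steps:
R(W) = 0
b*(-9 + R(3)) = 6*(-9 + 0) = 6*(-9) = -54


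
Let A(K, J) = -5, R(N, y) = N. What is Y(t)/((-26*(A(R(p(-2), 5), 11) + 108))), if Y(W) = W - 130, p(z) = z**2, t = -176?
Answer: 153/1339 ≈ 0.11426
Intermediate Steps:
Y(W) = -130 + W
Y(t)/((-26*(A(R(p(-2), 5), 11) + 108))) = (-130 - 176)/((-26*(-5 + 108))) = -306/((-26*103)) = -306/(-2678) = -306*(-1/2678) = 153/1339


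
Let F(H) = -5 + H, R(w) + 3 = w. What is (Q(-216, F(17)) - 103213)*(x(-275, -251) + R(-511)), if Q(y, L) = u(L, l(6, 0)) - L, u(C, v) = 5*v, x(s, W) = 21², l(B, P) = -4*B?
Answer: 7544185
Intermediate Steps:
R(w) = -3 + w
x(s, W) = 441
Q(y, L) = -120 - L (Q(y, L) = 5*(-4*6) - L = 5*(-24) - L = -120 - L)
(Q(-216, F(17)) - 103213)*(x(-275, -251) + R(-511)) = ((-120 - (-5 + 17)) - 103213)*(441 + (-3 - 511)) = ((-120 - 1*12) - 103213)*(441 - 514) = ((-120 - 12) - 103213)*(-73) = (-132 - 103213)*(-73) = -103345*(-73) = 7544185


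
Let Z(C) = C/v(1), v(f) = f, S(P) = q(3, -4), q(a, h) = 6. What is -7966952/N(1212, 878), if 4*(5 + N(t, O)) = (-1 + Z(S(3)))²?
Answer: -31867808/5 ≈ -6.3736e+6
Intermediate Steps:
S(P) = 6
Z(C) = C (Z(C) = C/1 = C*1 = C)
N(t, O) = 5/4 (N(t, O) = -5 + (-1 + 6)²/4 = -5 + (¼)*5² = -5 + (¼)*25 = -5 + 25/4 = 5/4)
-7966952/N(1212, 878) = -7966952/5/4 = -7966952*⅘ = -31867808/5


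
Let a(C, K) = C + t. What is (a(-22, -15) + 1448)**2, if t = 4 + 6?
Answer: 2062096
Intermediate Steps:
t = 10
a(C, K) = 10 + C (a(C, K) = C + 10 = 10 + C)
(a(-22, -15) + 1448)**2 = ((10 - 22) + 1448)**2 = (-12 + 1448)**2 = 1436**2 = 2062096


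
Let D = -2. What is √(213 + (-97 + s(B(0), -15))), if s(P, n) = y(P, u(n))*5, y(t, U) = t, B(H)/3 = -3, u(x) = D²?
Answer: √71 ≈ 8.4261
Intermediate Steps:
u(x) = 4 (u(x) = (-2)² = 4)
B(H) = -9 (B(H) = 3*(-3) = -9)
s(P, n) = 5*P (s(P, n) = P*5 = 5*P)
√(213 + (-97 + s(B(0), -15))) = √(213 + (-97 + 5*(-9))) = √(213 + (-97 - 45)) = √(213 - 142) = √71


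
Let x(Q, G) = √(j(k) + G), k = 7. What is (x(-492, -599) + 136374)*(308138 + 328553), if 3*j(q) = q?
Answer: 86828098434 + 636691*I*√5370/3 ≈ 8.6828e+10 + 1.5552e+7*I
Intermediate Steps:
j(q) = q/3
x(Q, G) = √(7/3 + G) (x(Q, G) = √((⅓)*7 + G) = √(7/3 + G))
(x(-492, -599) + 136374)*(308138 + 328553) = (√(21 + 9*(-599))/3 + 136374)*(308138 + 328553) = (√(21 - 5391)/3 + 136374)*636691 = (√(-5370)/3 + 136374)*636691 = ((I*√5370)/3 + 136374)*636691 = (I*√5370/3 + 136374)*636691 = (136374 + I*√5370/3)*636691 = 86828098434 + 636691*I*√5370/3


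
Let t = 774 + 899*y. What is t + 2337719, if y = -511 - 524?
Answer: 1408028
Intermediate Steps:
y = -1035
t = -929691 (t = 774 + 899*(-1035) = 774 - 930465 = -929691)
t + 2337719 = -929691 + 2337719 = 1408028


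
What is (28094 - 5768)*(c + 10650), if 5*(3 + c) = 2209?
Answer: 1237842744/5 ≈ 2.4757e+8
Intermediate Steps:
c = 2194/5 (c = -3 + (1/5)*2209 = -3 + 2209/5 = 2194/5 ≈ 438.80)
(28094 - 5768)*(c + 10650) = (28094 - 5768)*(2194/5 + 10650) = 22326*(55444/5) = 1237842744/5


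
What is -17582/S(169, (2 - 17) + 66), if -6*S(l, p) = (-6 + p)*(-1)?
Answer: -35164/15 ≈ -2344.3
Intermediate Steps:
S(l, p) = -1 + p/6 (S(l, p) = -(-6 + p)*(-1)/6 = -(6 - p)/6 = -1 + p/6)
-17582/S(169, (2 - 17) + 66) = -17582/(-1 + ((2 - 17) + 66)/6) = -17582/(-1 + (-15 + 66)/6) = -17582/(-1 + (⅙)*51) = -17582/(-1 + 17/2) = -17582/15/2 = -17582*2/15 = -35164/15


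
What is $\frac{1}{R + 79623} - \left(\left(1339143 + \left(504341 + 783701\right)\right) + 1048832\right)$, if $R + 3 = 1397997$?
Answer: $- \frac{5431745211488}{1477617} \approx -3.676 \cdot 10^{6}$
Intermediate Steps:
$R = 1397994$ ($R = -3 + 1397997 = 1397994$)
$\frac{1}{R + 79623} - \left(\left(1339143 + \left(504341 + 783701\right)\right) + 1048832\right) = \frac{1}{1397994 + 79623} - \left(\left(1339143 + \left(504341 + 783701\right)\right) + 1048832\right) = \frac{1}{1477617} - \left(\left(1339143 + 1288042\right) + 1048832\right) = \frac{1}{1477617} - \left(2627185 + 1048832\right) = \frac{1}{1477617} - 3676017 = - \frac{5431745211488}{1477617}$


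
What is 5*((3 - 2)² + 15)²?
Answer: 1280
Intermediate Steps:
5*((3 - 2)² + 15)² = 5*(1² + 15)² = 5*(1 + 15)² = 5*16² = 5*256 = 1280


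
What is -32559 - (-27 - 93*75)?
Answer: -25557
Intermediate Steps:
-32559 - (-27 - 93*75) = -32559 - (-27 - 6975) = -32559 - 1*(-7002) = -32559 + 7002 = -25557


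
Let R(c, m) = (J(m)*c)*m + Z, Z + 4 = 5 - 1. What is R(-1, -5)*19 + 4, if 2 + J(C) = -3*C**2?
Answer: -7311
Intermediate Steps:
Z = 0 (Z = -4 + (5 - 1) = -4 + 4 = 0)
J(C) = -2 - 3*C**2
R(c, m) = c*m*(-2 - 3*m**2) (R(c, m) = ((-2 - 3*m**2)*c)*m + 0 = (c*(-2 - 3*m**2))*m + 0 = c*m*(-2 - 3*m**2) + 0 = c*m*(-2 - 3*m**2))
R(-1, -5)*19 + 4 = -1*(-1)*(-5)*(2 + 3*(-5)**2)*19 + 4 = -1*(-1)*(-5)*(2 + 3*25)*19 + 4 = -1*(-1)*(-5)*(2 + 75)*19 + 4 = -1*(-1)*(-5)*77*19 + 4 = -385*19 + 4 = -7315 + 4 = -7311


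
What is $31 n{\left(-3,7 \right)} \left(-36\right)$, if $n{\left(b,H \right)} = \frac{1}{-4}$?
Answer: $279$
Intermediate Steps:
$n{\left(b,H \right)} = - \frac{1}{4}$
$31 n{\left(-3,7 \right)} \left(-36\right) = 31 \left(- \frac{1}{4}\right) \left(-36\right) = \left(- \frac{31}{4}\right) \left(-36\right) = 279$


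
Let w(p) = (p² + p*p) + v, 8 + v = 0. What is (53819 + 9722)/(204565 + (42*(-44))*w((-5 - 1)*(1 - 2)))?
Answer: 63541/86293 ≈ 0.73634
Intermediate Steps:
v = -8 (v = -8 + 0 = -8)
w(p) = -8 + 2*p² (w(p) = (p² + p*p) - 8 = (p² + p²) - 8 = 2*p² - 8 = -8 + 2*p²)
(53819 + 9722)/(204565 + (42*(-44))*w((-5 - 1)*(1 - 2))) = (53819 + 9722)/(204565 + (42*(-44))*(-8 + 2*((-5 - 1)*(1 - 2))²)) = 63541/(204565 - 1848*(-8 + 2*(-6*(-1))²)) = 63541/(204565 - 1848*(-8 + 2*6²)) = 63541/(204565 - 1848*(-8 + 2*36)) = 63541/(204565 - 1848*(-8 + 72)) = 63541/(204565 - 1848*64) = 63541/(204565 - 118272) = 63541/86293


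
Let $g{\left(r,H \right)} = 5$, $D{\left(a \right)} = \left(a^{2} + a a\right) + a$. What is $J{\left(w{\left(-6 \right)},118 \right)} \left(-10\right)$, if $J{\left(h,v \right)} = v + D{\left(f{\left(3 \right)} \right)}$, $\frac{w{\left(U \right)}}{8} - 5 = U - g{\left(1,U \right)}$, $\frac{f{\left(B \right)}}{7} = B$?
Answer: $-10210$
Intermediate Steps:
$f{\left(B \right)} = 7 B$
$D{\left(a \right)} = a + 2 a^{2}$ ($D{\left(a \right)} = \left(a^{2} + a^{2}\right) + a = 2 a^{2} + a = a + 2 a^{2}$)
$w{\left(U \right)} = 8 U$ ($w{\left(U \right)} = 40 + 8 \left(U - 5\right) = 40 + 8 \left(-5 + U\right) = 40 + \left(-40 + 8 U\right) = 8 U$)
$J{\left(h,v \right)} = 903 + v$ ($J{\left(h,v \right)} = v + 7 \cdot 3 \left(1 + 2 \cdot 7 \cdot 3\right) = v + 21 \left(1 + 2 \cdot 21\right) = v + 21 \left(1 + 42\right) = v + 21 \cdot 43 = v + 903 = 903 + v$)
$J{\left(w{\left(-6 \right)},118 \right)} \left(-10\right) = \left(903 + 118\right) \left(-10\right) = 1021 \left(-10\right) = -10210$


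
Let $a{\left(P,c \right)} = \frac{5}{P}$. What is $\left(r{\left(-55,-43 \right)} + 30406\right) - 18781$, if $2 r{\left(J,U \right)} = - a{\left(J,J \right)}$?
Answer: $\frac{255751}{22} \approx 11625.0$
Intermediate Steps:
$r{\left(J,U \right)} = - \frac{5}{2 J}$ ($r{\left(J,U \right)} = \frac{\left(-1\right) \frac{5}{J}}{2} = \frac{\left(-5\right) \frac{1}{J}}{2} = - \frac{5}{2 J}$)
$\left(r{\left(-55,-43 \right)} + 30406\right) - 18781 = \left(- \frac{5}{2 \left(-55\right)} + 30406\right) - 18781 = \left(\left(- \frac{5}{2}\right) \left(- \frac{1}{55}\right) + 30406\right) - 18781 = \left(\frac{1}{22} + 30406\right) - 18781 = \frac{668933}{22} - 18781 = \frac{255751}{22}$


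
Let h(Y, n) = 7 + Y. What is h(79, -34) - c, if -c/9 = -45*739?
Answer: -299209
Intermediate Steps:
c = 299295 (c = -(-405)*739 = -9*(-33255) = 299295)
h(79, -34) - c = (7 + 79) - 1*299295 = 86 - 299295 = -299209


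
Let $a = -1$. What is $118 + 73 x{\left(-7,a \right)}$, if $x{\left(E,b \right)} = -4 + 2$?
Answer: $-28$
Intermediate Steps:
$x{\left(E,b \right)} = -2$
$118 + 73 x{\left(-7,a \right)} = 118 + 73 \left(-2\right) = 118 - 146 = -28$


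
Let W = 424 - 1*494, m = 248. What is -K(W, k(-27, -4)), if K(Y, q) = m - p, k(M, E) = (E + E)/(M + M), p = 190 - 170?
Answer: -228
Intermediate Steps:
p = 20
k(M, E) = E/M (k(M, E) = (2*E)/((2*M)) = (2*E)*(1/(2*M)) = E/M)
W = -70 (W = 424 - 494 = -70)
K(Y, q) = 228 (K(Y, q) = 248 - 1*20 = 248 - 20 = 228)
-K(W, k(-27, -4)) = -1*228 = -228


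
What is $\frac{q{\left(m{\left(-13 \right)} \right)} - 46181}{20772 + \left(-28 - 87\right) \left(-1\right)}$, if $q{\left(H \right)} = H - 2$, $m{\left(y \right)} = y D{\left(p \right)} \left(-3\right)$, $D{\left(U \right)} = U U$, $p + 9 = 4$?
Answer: $- \frac{45208}{20887} \approx -2.1644$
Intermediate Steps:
$p = -5$ ($p = -9 + 4 = -5$)
$D{\left(U \right)} = U^{2}$
$m{\left(y \right)} = - 75 y$ ($m{\left(y \right)} = y \left(-5\right)^{2} \left(-3\right) = y 25 \left(-3\right) = 25 y \left(-3\right) = - 75 y$)
$q{\left(H \right)} = -2 + H$ ($q{\left(H \right)} = H - 2 = -2 + H$)
$\frac{q{\left(m{\left(-13 \right)} \right)} - 46181}{20772 + \left(-28 - 87\right) \left(-1\right)} = \frac{\left(-2 - -975\right) - 46181}{20772 + \left(-28 - 87\right) \left(-1\right)} = \frac{\left(-2 + 975\right) - 46181}{20772 - -115} = \frac{973 - 46181}{20772 + 115} = - \frac{45208}{20887}$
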